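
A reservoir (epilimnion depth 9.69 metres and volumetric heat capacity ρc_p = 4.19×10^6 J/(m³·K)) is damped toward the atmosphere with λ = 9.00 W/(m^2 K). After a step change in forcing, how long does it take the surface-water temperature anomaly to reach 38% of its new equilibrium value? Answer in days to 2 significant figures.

Areal heat capacity C = ρc_p × D = 4.19×10^6 × 9.69 = 4.06×10^7 J m⁻² K⁻¹.
τ = C / λ = 4.06×10^7 / 9.00 = 4.51×10^6 s.
Fraction reached: 1 − e^(−t/τ) = 0.38 ⇒ t = −τ ln(1 − 0.38) = τ × 0.478.
t = 2.16×10^6 s = 25.0 days.

25 days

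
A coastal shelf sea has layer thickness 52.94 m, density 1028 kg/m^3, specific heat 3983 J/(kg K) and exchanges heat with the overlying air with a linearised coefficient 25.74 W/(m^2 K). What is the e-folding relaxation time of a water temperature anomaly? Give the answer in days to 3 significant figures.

97.5 days

Areal heat capacity C = ρ c_p D = 1028 × 3983 × 52.94 = 2.17×10^8 J/(m²·K).
Relaxation time τ = C / λ = 2.17×10^8 / 25.74 = 8.42×10^6 s.
In days: 8.42×10^6 s / (86400 s/day) = 97.5 days.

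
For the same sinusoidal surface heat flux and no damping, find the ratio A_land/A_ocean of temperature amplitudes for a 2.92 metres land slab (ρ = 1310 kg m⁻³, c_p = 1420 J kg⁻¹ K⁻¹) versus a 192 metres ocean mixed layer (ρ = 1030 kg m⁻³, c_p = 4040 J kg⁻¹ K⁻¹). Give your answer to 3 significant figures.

C_ocean = 1030 × 4040 × 192 = 7.99×10^8 J/(m²·K).
C_land = 1310 × 1420 × 2.92 = 5.43×10^6 J/(m²·K).
Undamped amplitude ∝ 1/C, so A_land/A_ocean = C_ocean/C_land = 147.

147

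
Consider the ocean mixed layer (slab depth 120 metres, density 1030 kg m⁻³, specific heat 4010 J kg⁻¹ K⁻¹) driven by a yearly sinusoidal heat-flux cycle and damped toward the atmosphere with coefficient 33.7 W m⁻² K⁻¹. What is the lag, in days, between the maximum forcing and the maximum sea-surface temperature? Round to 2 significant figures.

72 days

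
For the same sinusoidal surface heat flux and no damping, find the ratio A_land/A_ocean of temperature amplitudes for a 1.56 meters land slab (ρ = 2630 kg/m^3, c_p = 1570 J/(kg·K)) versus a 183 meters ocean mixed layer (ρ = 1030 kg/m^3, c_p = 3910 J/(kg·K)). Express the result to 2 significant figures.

110

C_ocean = 1030 × 3910 × 183 = 7.37×10^8 J/(m²·K).
C_land = 2630 × 1570 × 1.56 = 6.44×10^6 J/(m²·K).
Undamped amplitude ∝ 1/C, so A_land/A_ocean = C_ocean/C_land = 114.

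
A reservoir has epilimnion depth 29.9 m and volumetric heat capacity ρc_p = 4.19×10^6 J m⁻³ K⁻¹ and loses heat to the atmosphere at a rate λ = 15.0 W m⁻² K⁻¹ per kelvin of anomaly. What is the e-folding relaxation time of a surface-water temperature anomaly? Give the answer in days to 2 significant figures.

97 days

Areal heat capacity C = ρc_p × D = 4.19×10^6 × 29.9 = 1.25×10^8 J/(m^2 K).
Relaxation time τ = C / λ = 1.25×10^8 / 15.0 = 8.35×10^6 s.
In days: 8.35×10^6 s / (86400 s/day) = 96.7 days.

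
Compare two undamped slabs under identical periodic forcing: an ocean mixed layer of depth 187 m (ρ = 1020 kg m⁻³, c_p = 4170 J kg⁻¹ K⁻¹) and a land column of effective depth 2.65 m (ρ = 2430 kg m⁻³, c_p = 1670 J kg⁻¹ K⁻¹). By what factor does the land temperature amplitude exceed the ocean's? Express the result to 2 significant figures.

C_ocean = 1020 × 4170 × 187 = 7.95×10^8 J/(m²·K).
C_land = 2430 × 1670 × 2.65 = 1.08×10^7 J/(m²·K).
Undamped amplitude ∝ 1/C, so A_land/A_ocean = C_ocean/C_land = 74.0.

74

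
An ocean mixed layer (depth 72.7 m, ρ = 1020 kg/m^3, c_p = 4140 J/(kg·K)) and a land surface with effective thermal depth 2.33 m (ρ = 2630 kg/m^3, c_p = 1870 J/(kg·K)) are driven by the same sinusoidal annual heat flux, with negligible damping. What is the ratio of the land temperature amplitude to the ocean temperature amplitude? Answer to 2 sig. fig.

C_ocean = 1020 × 4140 × 72.7 = 3.07×10^8 J/(m²·K).
C_land = 2630 × 1870 × 2.33 = 1.15×10^7 J/(m²·K).
Undamped amplitude ∝ 1/C, so A_land/A_ocean = C_ocean/C_land = 26.8.

27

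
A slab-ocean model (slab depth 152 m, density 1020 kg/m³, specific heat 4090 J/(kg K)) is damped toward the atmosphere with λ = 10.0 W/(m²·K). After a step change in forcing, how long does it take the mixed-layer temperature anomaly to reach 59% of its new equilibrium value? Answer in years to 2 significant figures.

1.8 years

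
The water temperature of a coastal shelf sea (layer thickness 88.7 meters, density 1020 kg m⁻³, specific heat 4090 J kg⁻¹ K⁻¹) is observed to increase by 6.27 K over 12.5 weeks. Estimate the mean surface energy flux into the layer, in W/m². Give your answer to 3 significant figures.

307

Areal heat capacity C = ρ c_p D = 1020 × 4090 × 88.7 = 3.70×10^8 J/(m^2 K).
Required heat per unit area: Q = C ΔT = 3.70×10^8 × 6.27 = 2.32×10^9 J/m².
Flux F = Q / Δt = 2.32×10^9 / 7.56×10^6 s = 307 W/m².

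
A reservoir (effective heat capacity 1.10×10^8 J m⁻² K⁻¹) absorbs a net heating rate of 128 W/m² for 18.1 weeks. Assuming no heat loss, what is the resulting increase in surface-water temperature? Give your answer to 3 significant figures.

12.7 K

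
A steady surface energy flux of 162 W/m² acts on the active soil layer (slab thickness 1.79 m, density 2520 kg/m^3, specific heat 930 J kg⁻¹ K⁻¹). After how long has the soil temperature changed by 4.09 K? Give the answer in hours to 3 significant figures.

29.4 hours

Areal heat capacity C = ρ c_p D = 2520 × 930 × 1.79 = 4.20×10^6 J m⁻² K⁻¹.
Time required: Δt = C ΔT / F = 4.20×10^6 × 4.09 / 162 = 1.06×10^5 s.
In hours: 1.06×10^5 s / (3600 s/hour) = 29.4 hours.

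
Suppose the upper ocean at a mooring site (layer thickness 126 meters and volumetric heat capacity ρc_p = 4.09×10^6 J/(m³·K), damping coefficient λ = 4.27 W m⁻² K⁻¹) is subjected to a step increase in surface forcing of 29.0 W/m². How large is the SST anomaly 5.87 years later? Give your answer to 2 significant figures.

5.3 K

Areal heat capacity C = ρc_p × D = 4.09×10^6 × 126 = 5.15×10^8 J m⁻² K⁻¹.
τ = C / λ = 5.15×10^8 / 4.27 = 1.21×10^8 s.
Equilibrium anomaly ΔT_eq = F / λ = 29.0 / 4.27 = 6.79 K.
t = 5.87 years = 1.85×10^8 s, so t/τ = 1.53.
ΔT(t) = ΔT_eq (1 − e^(−t/τ)) = 6.79 × (1 − e^−1.53) = 5.33 K.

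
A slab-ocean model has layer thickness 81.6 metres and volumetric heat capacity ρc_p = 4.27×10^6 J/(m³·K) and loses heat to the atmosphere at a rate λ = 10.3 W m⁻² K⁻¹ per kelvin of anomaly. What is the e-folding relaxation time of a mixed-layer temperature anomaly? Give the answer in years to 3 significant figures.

Areal heat capacity C = ρc_p × D = 4.27×10^6 × 81.6 = 3.48×10^8 J/(m^2 K).
Relaxation time τ = C / λ = 3.48×10^8 / 10.3 = 3.38×10^7 s.
In years: 3.38×10^7 s / (3.156×10^7 s/year) = 1.07 years.

1.07 years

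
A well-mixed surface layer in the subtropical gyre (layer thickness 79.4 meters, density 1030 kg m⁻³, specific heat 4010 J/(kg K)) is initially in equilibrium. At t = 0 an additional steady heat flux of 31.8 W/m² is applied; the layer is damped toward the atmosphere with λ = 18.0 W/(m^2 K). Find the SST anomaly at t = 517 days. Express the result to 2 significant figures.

1.6 K

Areal heat capacity C = ρ c_p D = 1030 × 4010 × 79.4 = 3.28×10^8 J/(m^2 K).
τ = C / λ = 3.28×10^8 / 18.0 = 1.82×10^7 s.
Equilibrium anomaly ΔT_eq = F / λ = 31.8 / 18.0 = 1.77 K.
t = 517 days = 4.47×10^7 s, so t/τ = 2.45.
ΔT(t) = ΔT_eq (1 − e^(−t/τ)) = 1.77 × (1 − e^−2.45) = 1.61 K.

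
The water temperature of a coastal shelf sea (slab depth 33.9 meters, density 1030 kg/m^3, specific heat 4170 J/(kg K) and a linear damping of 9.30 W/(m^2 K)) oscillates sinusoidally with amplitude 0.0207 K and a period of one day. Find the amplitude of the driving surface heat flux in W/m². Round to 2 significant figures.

220

Areal heat capacity C = ρ c_p D = 1030 × 4170 × 33.9 = 1.46×10^8 J m⁻² K⁻¹.
ω = 2π / 86400 s = 7.27×10^-5 s⁻¹.
√((Cω)² + λ²) = √((10600)² + 9.30²) = 10600 W/(m²·K).
F₀ = A × √((Cω)²+λ²) = 0.0207 × 10600 = 219 W/m².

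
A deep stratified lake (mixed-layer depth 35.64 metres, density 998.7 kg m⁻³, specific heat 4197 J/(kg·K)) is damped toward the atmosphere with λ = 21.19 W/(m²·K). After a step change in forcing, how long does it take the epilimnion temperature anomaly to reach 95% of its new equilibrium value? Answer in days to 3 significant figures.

Areal heat capacity C = ρ c_p D = 998.7 × 4197 × 35.64 = 1.49×10^8 J/(m²·K).
τ = C / λ = 1.49×10^8 / 21.19 = 7.05×10^6 s.
Fraction reached: 1 − e^(−t/τ) = 0.95 ⇒ t = −τ ln(1 − 0.95) = τ × 3.00.
t = 2.11×10^7 s = 244 days.

244 days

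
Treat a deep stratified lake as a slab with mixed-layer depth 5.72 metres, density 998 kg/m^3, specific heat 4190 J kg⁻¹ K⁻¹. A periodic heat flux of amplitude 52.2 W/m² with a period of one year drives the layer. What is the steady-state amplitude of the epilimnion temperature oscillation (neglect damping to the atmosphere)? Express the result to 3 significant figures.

Areal heat capacity C = ρ c_p D = 998 × 4190 × 5.72 = 2.39×10^7 J/(m²·K).
Angular frequency ω = 2π / T = 2π / 3.15×10^7 s = 1.99×10^-7 s⁻¹.
Cω = 2.39×10^7 × 1.99×10^-7 = 4.77 W/(m²·K).
Amplitude A = F₀ / (Cω) = 52.2 / 4.77 = 11.0 K.

11.0 K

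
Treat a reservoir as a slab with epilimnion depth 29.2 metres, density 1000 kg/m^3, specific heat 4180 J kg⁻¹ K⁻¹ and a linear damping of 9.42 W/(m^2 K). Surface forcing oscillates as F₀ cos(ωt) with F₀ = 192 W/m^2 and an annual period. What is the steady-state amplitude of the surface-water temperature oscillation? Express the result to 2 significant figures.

7.4 K

Areal heat capacity C = ρ c_p D = 1000 × 4180 × 29.2 = 1.22×10^8 J m⁻² K⁻¹.
Angular frequency ω = 2π / T = 2π / 3.15×10^7 s = 1.99×10^-7 s⁻¹.
√((Cω)² + λ²) = √((24.3)² + 9.42²) = 26.1 W/(m²·K).
Amplitude A = F₀ / √((Cω)²+λ²) = 192 / 26.1 = 7.36 K.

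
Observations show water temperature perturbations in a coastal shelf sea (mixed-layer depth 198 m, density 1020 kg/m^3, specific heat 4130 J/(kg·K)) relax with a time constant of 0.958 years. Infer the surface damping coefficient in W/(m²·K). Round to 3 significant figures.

27.6

Areal heat capacity C = ρ c_p D = 1020 × 4130 × 198 = 8.34×10^8 J/(m²·K).
τ = 0.958 years = 3.02×10^7 s.
λ = C / τ = 8.34×10^8 / 3.02×10^7 = 27.6 W/(m²·K).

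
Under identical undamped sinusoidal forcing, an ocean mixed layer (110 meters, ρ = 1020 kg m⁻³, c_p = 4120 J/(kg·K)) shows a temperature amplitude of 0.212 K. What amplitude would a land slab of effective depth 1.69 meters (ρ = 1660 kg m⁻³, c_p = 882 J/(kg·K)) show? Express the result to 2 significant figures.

C_ocean = 4.62×10^8 J/(m²·K); C_land = 2.47×10^6 J/(m²·K).
A ∝ 1/C ⇒ A_land = A_ocean × C_ocean/C_land = 0.212 × 187 = 39.6 K.

40 K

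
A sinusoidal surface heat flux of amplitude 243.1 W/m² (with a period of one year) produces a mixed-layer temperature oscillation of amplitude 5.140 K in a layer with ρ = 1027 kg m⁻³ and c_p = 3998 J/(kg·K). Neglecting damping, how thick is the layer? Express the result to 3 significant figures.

ω = 2π / 3.15×10^7 s = 1.99×10^-7 s⁻¹.
Required C = F₀ / (A ω) = 243.1 / (5.140 × 1.99×10^-7) = 2.37×10^8 J/(m²·K).
D = C / (ρ c_p) = 2.37×10^8 / (1027 × 3998) = 57.8 m.

57.8 m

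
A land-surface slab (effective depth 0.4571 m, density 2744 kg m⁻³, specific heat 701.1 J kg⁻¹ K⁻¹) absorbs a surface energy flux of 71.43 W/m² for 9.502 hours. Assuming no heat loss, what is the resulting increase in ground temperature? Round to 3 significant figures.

2.78 K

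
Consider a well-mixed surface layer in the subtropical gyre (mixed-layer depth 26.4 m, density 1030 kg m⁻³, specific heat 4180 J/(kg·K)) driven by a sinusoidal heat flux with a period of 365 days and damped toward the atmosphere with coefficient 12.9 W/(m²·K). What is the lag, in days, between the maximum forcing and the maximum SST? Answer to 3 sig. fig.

61.2 days

Areal heat capacity C = ρ c_p D = 1030 × 4180 × 26.4 = 1.14×10^8 J m⁻² K⁻¹.
ω = 2π / 3.15×10^7 s = 1.99×10^-7 s⁻¹.
Phase lag φ = arctan(Cω/λ) = arctan(22.6/12.9) = 1.05 rad.
Time lag = φ / ω = 1.05 / 1.99×10^-7 = 5.29×10^6 s = 61.2 days.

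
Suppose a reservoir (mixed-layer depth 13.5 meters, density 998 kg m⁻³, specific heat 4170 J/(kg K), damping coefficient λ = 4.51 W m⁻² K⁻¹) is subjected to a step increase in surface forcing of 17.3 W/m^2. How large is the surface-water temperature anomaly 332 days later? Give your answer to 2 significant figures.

3.5 K

Areal heat capacity C = ρ c_p D = 998 × 4170 × 13.5 = 5.62×10^7 J m⁻² K⁻¹.
τ = C / λ = 5.62×10^7 / 4.51 = 1.25×10^7 s.
Equilibrium anomaly ΔT_eq = F / λ = 17.3 / 4.51 = 3.84 K.
t = 332 days = 2.87×10^7 s, so t/τ = 2.30.
ΔT(t) = ΔT_eq (1 − e^(−t/τ)) = 3.84 × (1 − e^−2.30) = 3.45 K.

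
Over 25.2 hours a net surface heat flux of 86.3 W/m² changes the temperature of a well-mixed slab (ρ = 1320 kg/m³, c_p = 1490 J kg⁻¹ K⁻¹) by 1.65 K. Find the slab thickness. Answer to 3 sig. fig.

2.41 m

Heat input Q = F Δt = 86.3 × 90700 s = 7.83×10^6 J/m².
Required areal heat capacity C = Q / ΔT = 4.74×10^6 J/(m²·K).
Depth D = C / (ρ c_p) = 4.74×10^6 / (1320 × 1490) = 2.41 m.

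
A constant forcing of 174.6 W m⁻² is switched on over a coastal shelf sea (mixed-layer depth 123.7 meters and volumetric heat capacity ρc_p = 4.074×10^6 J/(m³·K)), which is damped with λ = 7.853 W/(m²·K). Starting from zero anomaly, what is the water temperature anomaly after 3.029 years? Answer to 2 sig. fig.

17 K

Areal heat capacity C = ρc_p × D = 4.074×10^6 × 123.7 = 5.04×10^8 J/(m²·K).
τ = C / λ = 5.04×10^8 / 7.853 = 6.42×10^7 s.
Equilibrium anomaly ΔT_eq = F / λ = 174.6 / 7.853 = 22.2 K.
t = 3.029 years = 9.56×10^7 s, so t/τ = 1.49.
ΔT(t) = ΔT_eq (1 − e^(−t/τ)) = 22.2 × (1 − e^−1.49) = 17.2 K.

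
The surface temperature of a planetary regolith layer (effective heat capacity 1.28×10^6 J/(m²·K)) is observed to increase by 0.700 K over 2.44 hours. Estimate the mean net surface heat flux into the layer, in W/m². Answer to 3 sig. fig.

Areal heat capacity C = 1.28×10^6 J/(m²·K) (given).
Required heat per unit area: Q = C ΔT = 1.28×10^6 × 0.700 = 8.96×10^5 J/m².
Flux F = Q / Δt = 8.96×10^5 / 8780 s = 102 W/m².

102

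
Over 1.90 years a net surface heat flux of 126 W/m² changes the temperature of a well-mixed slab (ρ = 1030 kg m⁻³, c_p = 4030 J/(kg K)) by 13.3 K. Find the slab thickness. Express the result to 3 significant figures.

137 m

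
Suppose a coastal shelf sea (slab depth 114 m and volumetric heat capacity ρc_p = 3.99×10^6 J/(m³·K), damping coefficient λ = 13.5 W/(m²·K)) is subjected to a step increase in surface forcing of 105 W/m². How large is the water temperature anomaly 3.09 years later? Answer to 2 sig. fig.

7.3 K

Areal heat capacity C = ρc_p × D = 3.99×10^6 × 114 = 4.55×10^8 J/(m²·K).
τ = C / λ = 4.55×10^8 / 13.5 = 3.37×10^7 s.
Equilibrium anomaly ΔT_eq = F / λ = 105 / 13.5 = 7.78 K.
t = 3.09 years = 9.75×10^7 s, so t/τ = 2.89.
ΔT(t) = ΔT_eq (1 − e^(−t/τ)) = 7.78 × (1 − e^−2.89) = 7.35 K.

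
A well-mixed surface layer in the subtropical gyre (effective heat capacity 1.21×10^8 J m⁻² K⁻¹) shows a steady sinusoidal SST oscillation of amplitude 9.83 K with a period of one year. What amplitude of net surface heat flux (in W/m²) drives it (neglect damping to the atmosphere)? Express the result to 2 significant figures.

240

Areal heat capacity C = 1.21×10^8 J m⁻² K⁻¹ (given).
ω = 2π / 3.15×10^7 s = 1.99×10^-7 s⁻¹.
Cω = 1.21×10^8 × 1.99×10^-7 = 24.1 W/(m²·K).
F₀ = A × Cω = 9.83 × 24.1 = 237 W/m².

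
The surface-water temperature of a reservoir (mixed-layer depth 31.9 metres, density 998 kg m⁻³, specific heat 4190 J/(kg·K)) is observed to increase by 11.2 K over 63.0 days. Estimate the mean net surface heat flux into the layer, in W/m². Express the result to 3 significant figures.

Areal heat capacity C = ρ c_p D = 998 × 4190 × 31.9 = 1.33×10^8 J/(m^2 K).
Required heat per unit area: Q = C ΔT = 1.33×10^8 × 11.2 = 1.49×10^9 J/m².
Flux F = Q / Δt = 1.49×10^9 / 5.44×10^6 s = 274 W/m².

274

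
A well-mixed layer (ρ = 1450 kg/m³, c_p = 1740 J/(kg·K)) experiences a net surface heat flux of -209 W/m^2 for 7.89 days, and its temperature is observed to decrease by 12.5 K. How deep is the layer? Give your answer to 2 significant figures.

Heat input Q = F Δt = -209 × 6.82×10^5 s = -1.42×10^8 J/m².
Required areal heat capacity C = Q / ΔT = 1.14×10^7 J/(m²·K).
Depth D = C / (ρ c_p) = 1.14×10^7 / (1450 × 1740) = 4.52 m.

4.5 m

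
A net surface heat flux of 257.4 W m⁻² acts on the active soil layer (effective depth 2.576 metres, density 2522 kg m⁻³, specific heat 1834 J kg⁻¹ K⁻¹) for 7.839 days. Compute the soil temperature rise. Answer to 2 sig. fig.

Areal heat capacity C = ρ c_p D = 2522 × 1834 × 2.576 = 1.19×10^7 J m⁻² K⁻¹.
Net heat input Q = F Δt = 257.4 × (7.839 days × 86400 s/day) = 1.74×10^8 J/m².
ΔT = Q / C = 1.74×10^8 / 1.19×10^7 = 14.6 K.

15 K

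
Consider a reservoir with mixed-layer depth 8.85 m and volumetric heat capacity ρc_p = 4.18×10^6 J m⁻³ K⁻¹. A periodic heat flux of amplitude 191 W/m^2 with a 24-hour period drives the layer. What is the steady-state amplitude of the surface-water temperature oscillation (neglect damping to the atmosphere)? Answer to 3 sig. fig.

0.0710 K

Areal heat capacity C = ρc_p × D = 4.18×10^6 × 8.85 = 3.70×10^7 J/(m²·K).
Angular frequency ω = 2π / T = 2π / 86400 s = 7.27×10^-5 s⁻¹.
Cω = 3.70×10^7 × 7.27×10^-5 = 2690 W/(m²·K).
Amplitude A = F₀ / (Cω) = 191 / 2690 = 0.0710 K.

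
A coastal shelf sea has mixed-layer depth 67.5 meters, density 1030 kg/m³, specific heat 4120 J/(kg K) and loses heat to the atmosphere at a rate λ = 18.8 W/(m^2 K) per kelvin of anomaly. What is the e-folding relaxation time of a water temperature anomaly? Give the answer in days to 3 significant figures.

Areal heat capacity C = ρ c_p D = 1030 × 4120 × 67.5 = 2.86×10^8 J/(m^2 K).
Relaxation time τ = C / λ = 2.86×10^8 / 18.8 = 1.52×10^7 s.
In days: 1.52×10^7 s / (86400 s/day) = 176 days.

176 days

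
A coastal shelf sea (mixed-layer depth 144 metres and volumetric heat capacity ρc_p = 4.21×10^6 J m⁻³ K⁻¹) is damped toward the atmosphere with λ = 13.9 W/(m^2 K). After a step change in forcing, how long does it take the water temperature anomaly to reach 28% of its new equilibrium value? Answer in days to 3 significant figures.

166 days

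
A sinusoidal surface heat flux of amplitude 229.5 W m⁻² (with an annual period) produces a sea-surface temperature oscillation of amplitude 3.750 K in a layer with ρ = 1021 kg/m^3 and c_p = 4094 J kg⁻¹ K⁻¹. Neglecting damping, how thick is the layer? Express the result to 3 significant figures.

ω = 2π / 3.15×10^7 s = 1.99×10^-7 s⁻¹.
Required C = F₀ / (A ω) = 229.5 / (3.750 × 1.99×10^-7) = 3.07×10^8 J/(m²·K).
D = C / (ρ c_p) = 3.07×10^8 / (1021 × 4094) = 73.5 m.

73.5 m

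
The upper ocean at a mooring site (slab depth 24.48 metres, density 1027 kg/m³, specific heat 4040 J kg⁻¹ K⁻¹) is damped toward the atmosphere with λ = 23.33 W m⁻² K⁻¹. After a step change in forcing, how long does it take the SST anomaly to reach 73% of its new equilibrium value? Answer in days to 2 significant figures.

66 days

Areal heat capacity C = ρ c_p D = 1027 × 4040 × 24.48 = 1.02×10^8 J/(m²·K).
τ = C / λ = 1.02×10^8 / 23.33 = 4.35×10^6 s.
Fraction reached: 1 − e^(−t/τ) = 0.73 ⇒ t = −τ ln(1 − 0.73) = τ × 1.31.
t = 5.70×10^6 s = 66.0 days.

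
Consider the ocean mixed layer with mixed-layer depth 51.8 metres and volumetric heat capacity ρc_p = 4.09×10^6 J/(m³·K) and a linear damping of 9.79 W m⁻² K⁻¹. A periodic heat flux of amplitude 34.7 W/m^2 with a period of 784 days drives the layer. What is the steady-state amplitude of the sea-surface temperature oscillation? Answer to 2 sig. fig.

Areal heat capacity C = ρc_p × D = 4.09×10^6 × 51.8 = 2.12×10^8 J m⁻² K⁻¹.
Angular frequency ω = 2π / T = 2π / 6.77×10^7 s = 9.28×10^-8 s⁻¹.
√((Cω)² + λ²) = √((19.7)² + 9.79²) = 22.0 W/(m²·K).
Amplitude A = F₀ / √((Cω)²+λ²) = 34.7 / 22.0 = 1.58 K.

1.6 K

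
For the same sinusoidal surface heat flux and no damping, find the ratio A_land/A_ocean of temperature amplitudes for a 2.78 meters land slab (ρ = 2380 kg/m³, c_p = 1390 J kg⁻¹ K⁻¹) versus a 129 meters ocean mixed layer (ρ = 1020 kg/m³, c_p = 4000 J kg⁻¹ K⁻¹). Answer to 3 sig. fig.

57.2

C_ocean = 1020 × 4000 × 129 = 5.26×10^8 J/(m²·K).
C_land = 2380 × 1390 × 2.78 = 9.20×10^6 J/(m²·K).
Undamped amplitude ∝ 1/C, so A_land/A_ocean = C_ocean/C_land = 57.2.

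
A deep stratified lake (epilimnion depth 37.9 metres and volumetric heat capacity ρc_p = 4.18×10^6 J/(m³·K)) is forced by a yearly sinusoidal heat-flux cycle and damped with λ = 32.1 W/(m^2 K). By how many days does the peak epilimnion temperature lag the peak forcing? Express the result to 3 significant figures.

45.1 days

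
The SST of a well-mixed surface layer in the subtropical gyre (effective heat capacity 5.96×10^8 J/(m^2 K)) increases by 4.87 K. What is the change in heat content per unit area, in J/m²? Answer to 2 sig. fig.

Areal heat capacity C = 5.96×10^8 J/(m^2 K) (given).
ΔQ = C ΔT = 5.96×10^8 × 4.87 = 2.90×10^9 J/m².

2.9×10^9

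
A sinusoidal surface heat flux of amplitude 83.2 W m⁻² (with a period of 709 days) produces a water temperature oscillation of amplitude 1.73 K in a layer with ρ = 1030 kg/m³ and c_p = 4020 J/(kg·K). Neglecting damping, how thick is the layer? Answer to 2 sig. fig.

110 m

ω = 2π / 6.13×10^7 s = 1.03×10^-7 s⁻¹.
Required C = F₀ / (A ω) = 83.2 / (1.73 × 1.03×10^-7) = 4.69×10^8 J/(m²·K).
D = C / (ρ c_p) = 4.69×10^8 / (1030 × 4020) = 113 m.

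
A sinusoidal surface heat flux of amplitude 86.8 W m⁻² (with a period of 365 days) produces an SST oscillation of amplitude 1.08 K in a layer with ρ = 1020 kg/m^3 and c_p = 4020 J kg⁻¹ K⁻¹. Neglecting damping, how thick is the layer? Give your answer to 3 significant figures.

ω = 2π / 3.15×10^7 s = 1.99×10^-7 s⁻¹.
Required C = F₀ / (A ω) = 86.8 / (1.08 × 1.99×10^-7) = 4.03×10^8 J/(m²·K).
D = C / (ρ c_p) = 4.03×10^8 / (1020 × 4020) = 98.4 m.

98.4 m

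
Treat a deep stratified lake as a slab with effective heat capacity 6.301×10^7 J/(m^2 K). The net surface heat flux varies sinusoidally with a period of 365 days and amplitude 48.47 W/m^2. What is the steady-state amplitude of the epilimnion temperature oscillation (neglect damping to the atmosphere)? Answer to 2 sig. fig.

Areal heat capacity C = 6.301×10^7 J/(m^2 K) (given).
Angular frequency ω = 2π / T = 2π / 3.15×10^7 s = 1.99×10^-7 s⁻¹.
Cω = 6.30×10^7 × 1.99×10^-7 = 12.6 W/(m²·K).
Amplitude A = F₀ / (Cω) = 48.47 / 12.6 = 3.86 K.

3.9 K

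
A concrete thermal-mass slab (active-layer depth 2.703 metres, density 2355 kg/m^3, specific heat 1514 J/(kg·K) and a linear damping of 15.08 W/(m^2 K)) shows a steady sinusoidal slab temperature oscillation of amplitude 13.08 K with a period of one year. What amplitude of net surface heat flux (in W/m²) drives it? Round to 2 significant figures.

200

Areal heat capacity C = ρ c_p D = 2355 × 1514 × 2.703 = 9.64×10^6 J/(m²·K).
ω = 2π / 3.15×10^7 s = 1.99×10^-7 s⁻¹.
√((Cω)² + λ²) = √((1.92)² + 15.08²) = 15.2 W/(m²·K).
F₀ = A × √((Cω)²+λ²) = 13.08 × 15.2 = 199 W/m².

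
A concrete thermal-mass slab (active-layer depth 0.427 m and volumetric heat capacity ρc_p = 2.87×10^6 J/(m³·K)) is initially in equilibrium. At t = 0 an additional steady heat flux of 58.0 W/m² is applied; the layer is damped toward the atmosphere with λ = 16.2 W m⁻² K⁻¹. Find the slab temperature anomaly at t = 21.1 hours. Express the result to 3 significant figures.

Areal heat capacity C = ρc_p × D = 2.87×10^6 × 0.427 = 1.23×10^6 J/(m²·K).
τ = C / λ = 1.23×10^6 / 16.2 = 75600 s.
Equilibrium anomaly ΔT_eq = F / λ = 58.0 / 16.2 = 3.58 K.
t = 21.1 hours = 76000 s, so t/τ = 1.00.
ΔT(t) = ΔT_eq (1 − e^(−t/τ)) = 3.58 × (1 − e^−1.00) = 2.27 K.

2.27 K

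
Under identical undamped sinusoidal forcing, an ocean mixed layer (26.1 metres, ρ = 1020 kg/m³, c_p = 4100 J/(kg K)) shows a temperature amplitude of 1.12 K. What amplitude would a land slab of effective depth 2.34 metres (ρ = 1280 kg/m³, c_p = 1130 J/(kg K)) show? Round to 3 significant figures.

36.1 K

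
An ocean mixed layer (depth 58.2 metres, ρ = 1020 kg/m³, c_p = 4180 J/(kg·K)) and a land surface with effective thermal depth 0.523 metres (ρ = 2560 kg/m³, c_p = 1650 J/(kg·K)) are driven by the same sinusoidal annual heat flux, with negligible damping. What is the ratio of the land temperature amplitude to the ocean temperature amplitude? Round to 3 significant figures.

C_ocean = 1020 × 4180 × 58.2 = 2.48×10^8 J/(m²·K).
C_land = 2560 × 1650 × 0.523 = 2.21×10^6 J/(m²·K).
Undamped amplitude ∝ 1/C, so A_land/A_ocean = C_ocean/C_land = 112.

112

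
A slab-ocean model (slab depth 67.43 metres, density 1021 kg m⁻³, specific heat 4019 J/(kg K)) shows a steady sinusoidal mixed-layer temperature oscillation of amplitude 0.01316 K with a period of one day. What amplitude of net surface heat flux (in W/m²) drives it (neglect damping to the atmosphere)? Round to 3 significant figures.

265

Areal heat capacity C = ρ c_p D = 1021 × 4019 × 67.43 = 2.77×10^8 J/(m^2 K).
ω = 2π / 86400 s = 7.27×10^-5 s⁻¹.
Cω = 2.77×10^8 × 7.27×10^-5 = 20100 W/(m²·K).
F₀ = A × Cω = 0.01316 × 20100 = 265 W/m².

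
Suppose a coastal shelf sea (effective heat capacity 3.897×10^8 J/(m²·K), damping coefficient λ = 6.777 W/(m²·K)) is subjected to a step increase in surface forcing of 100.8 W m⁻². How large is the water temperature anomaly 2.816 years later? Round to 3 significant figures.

Areal heat capacity C = 3.897×10^8 J/(m²·K) (given).
τ = C / λ = 3.90×10^8 / 6.777 = 5.75×10^7 s.
Equilibrium anomaly ΔT_eq = F / λ = 100.8 / 6.777 = 14.9 K.
t = 2.816 years = 8.89×10^7 s, so t/τ = 1.55.
ΔT(t) = ΔT_eq (1 − e^(−t/τ)) = 14.9 × (1 − e^−1.55) = 11.7 K.

11.7 K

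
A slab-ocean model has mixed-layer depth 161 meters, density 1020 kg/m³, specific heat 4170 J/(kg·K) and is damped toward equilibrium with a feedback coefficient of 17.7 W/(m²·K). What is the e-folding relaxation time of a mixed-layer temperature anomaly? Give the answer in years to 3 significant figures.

Areal heat capacity C = ρ c_p D = 1020 × 4170 × 161 = 6.85×10^8 J m⁻² K⁻¹.
Relaxation time τ = C / λ = 6.85×10^8 / 17.7 = 3.87×10^7 s.
In years: 3.87×10^7 s / (3.156×10^7 s/year) = 1.23 years.

1.23 years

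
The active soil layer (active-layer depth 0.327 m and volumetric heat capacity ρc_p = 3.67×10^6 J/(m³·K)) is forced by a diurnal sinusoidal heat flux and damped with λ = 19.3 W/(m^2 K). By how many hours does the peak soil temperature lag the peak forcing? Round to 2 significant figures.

Areal heat capacity C = ρc_p × D = 3.67×10^6 × 0.327 = 1.20×10^6 J/(m²·K).
ω = 2π / 86400 s = 7.27×10^-5 s⁻¹.
Phase lag φ = arctan(Cω/λ) = arctan(87.3/19.3) = 1.35 rad.
Time lag = φ / ω = 1.35 / 7.27×10^-5 = 18600 s = 5.17 hours.

5.2 hours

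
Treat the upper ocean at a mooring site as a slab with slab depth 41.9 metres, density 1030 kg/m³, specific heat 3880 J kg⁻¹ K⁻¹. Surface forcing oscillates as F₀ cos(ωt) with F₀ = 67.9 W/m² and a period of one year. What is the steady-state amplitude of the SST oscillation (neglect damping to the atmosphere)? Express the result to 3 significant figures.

Areal heat capacity C = ρ c_p D = 1030 × 3880 × 41.9 = 1.67×10^8 J/(m²·K).
Angular frequency ω = 2π / T = 2π / 3.15×10^7 s = 1.99×10^-7 s⁻¹.
Cω = 1.67×10^8 × 1.99×10^-7 = 33.4 W/(m²·K).
Amplitude A = F₀ / (Cω) = 67.9 / 33.4 = 2.04 K.

2.04 K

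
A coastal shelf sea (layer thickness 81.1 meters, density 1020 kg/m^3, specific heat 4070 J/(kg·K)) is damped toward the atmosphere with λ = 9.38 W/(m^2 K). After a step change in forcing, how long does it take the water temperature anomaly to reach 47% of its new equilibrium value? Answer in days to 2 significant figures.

Areal heat capacity C = ρ c_p D = 1020 × 4070 × 81.1 = 3.37×10^8 J m⁻² K⁻¹.
τ = C / λ = 3.37×10^8 / 9.38 = 3.59×10^7 s.
Fraction reached: 1 − e^(−t/τ) = 0.47 ⇒ t = −τ ln(1 − 0.47) = τ × 0.635.
t = 2.28×10^7 s = 264 days.

260 days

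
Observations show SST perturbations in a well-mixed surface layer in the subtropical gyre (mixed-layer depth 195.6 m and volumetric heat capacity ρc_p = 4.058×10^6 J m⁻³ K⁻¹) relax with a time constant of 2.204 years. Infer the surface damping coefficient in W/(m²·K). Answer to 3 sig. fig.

11.4

Areal heat capacity C = ρc_p × D = 4.058×10^6 × 195.6 = 7.94×10^8 J m⁻² K⁻¹.
τ = 2.204 years = 6.96×10^7 s.
λ = C / τ = 7.94×10^8 / 6.96×10^7 = 11.4 W/(m²·K).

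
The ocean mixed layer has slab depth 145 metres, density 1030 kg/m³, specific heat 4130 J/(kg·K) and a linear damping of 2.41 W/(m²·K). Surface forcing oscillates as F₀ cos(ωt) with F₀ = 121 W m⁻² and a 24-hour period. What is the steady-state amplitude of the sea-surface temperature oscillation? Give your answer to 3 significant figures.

Areal heat capacity C = ρ c_p D = 1030 × 4130 × 145 = 6.17×10^8 J/(m²·K).
Angular frequency ω = 2π / T = 2π / 86400 s = 7.27×10^-5 s⁻¹.
√((Cω)² + λ²) = √((44900)² + 2.41²) = 44900 W/(m²·K).
Amplitude A = F₀ / √((Cω)²+λ²) = 121 / 44900 = 0.00270 K.

0.00270 K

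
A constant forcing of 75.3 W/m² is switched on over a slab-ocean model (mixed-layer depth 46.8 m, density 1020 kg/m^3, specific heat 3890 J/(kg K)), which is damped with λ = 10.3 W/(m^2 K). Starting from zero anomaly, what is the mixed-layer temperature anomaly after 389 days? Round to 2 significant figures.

Areal heat capacity C = ρ c_p D = 1020 × 3890 × 46.8 = 1.86×10^8 J/(m^2 K).
τ = C / λ = 1.86×10^8 / 10.3 = 1.80×10^7 s.
Equilibrium anomaly ΔT_eq = F / λ = 75.3 / 10.3 = 7.31 K.
t = 389 days = 3.36×10^7 s, so t/τ = 1.86.
ΔT(t) = ΔT_eq (1 − e^(−t/τ)) = 7.31 × (1 − e^−1.86) = 6.18 K.

6.2 K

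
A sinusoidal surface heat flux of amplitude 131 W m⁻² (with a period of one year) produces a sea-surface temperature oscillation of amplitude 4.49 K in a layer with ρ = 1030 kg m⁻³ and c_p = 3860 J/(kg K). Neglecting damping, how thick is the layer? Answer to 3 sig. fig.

36.8 m

ω = 2π / 3.15×10^7 s = 1.99×10^-7 s⁻¹.
Required C = F₀ / (A ω) = 131 / (4.49 × 1.99×10^-7) = 1.46×10^8 J/(m²·K).
D = C / (ρ c_p) = 1.46×10^8 / (1030 × 3860) = 36.8 m.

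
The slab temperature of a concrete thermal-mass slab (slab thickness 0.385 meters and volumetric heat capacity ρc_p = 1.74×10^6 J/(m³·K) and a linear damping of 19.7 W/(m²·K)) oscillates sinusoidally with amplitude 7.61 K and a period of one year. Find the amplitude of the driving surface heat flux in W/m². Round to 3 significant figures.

Areal heat capacity C = ρc_p × D = 1.74×10^6 × 0.385 = 6.70×10^5 J m⁻² K⁻¹.
ω = 2π / 3.15×10^7 s = 1.99×10^-7 s⁻¹.
√((Cω)² + λ²) = √((0.133)² + 19.7²) = 19.7 W/(m²·K).
F₀ = A × √((Cω)²+λ²) = 7.61 × 19.7 = 150 W/m².

150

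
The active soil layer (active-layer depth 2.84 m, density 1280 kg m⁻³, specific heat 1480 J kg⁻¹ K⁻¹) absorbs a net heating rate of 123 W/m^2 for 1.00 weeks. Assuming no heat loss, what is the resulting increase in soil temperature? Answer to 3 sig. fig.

Areal heat capacity C = ρ c_p D = 1280 × 1480 × 2.84 = 5.38×10^6 J/(m²·K).
Net heat input Q = F Δt = 123 × (1.00 weeks × 6.048×10^5 s/week) = 7.44×10^7 J/m².
ΔT = Q / C = 7.44×10^7 / 5.38×10^6 = 13.8 K.

13.8 K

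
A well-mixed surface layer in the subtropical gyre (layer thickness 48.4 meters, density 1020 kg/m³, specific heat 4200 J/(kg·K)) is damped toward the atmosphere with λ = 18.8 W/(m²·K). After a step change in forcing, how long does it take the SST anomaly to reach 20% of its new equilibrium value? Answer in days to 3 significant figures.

28.5 days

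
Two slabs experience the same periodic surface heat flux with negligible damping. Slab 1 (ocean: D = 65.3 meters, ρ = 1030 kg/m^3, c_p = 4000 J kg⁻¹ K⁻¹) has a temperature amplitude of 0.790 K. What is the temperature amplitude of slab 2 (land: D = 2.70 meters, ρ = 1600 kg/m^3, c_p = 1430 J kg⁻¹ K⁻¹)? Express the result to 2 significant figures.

34 K

C_ocean = 2.69×10^8 J/(m²·K); C_land = 6.18×10^6 J/(m²·K).
A ∝ 1/C ⇒ A_land = A_ocean × C_ocean/C_land = 0.790 × 43.6 = 34.4 K.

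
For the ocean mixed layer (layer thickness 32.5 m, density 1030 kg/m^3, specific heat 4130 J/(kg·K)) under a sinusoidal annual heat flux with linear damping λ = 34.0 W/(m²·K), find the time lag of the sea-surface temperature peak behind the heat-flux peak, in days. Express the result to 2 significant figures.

Areal heat capacity C = ρ c_p D = 1030 × 4130 × 32.5 = 1.38×10^8 J m⁻² K⁻¹.
ω = 2π / 3.15×10^7 s = 1.99×10^-7 s⁻¹.
Phase lag φ = arctan(Cω/λ) = arctan(27.5/34.0) = 0.681 rad.
Time lag = φ / ω = 0.681 / 1.99×10^-7 = 3.42×10^6 s = 39.6 days.

40 days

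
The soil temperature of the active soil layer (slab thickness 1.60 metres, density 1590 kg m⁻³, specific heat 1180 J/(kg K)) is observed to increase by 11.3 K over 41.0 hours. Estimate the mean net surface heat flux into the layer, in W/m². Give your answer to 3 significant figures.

Areal heat capacity C = ρ c_p D = 1590 × 1180 × 1.60 = 3.00×10^6 J/(m^2 K).
Required heat per unit area: Q = C ΔT = 3.00×10^6 × 11.3 = 3.39×10^7 J/m².
Flux F = Q / Δt = 3.39×10^7 / 1.48×10^5 s = 230 W/m².

230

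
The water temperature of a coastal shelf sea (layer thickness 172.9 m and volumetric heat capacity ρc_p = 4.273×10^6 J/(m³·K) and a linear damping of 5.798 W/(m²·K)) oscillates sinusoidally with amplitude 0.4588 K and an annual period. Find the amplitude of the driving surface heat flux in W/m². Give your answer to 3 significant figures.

67.6

Areal heat capacity C = ρc_p × D = 4.273×10^6 × 172.9 = 7.39×10^8 J/(m^2 K).
ω = 2π / 3.15×10^7 s = 1.99×10^-7 s⁻¹.
√((Cω)² + λ²) = √((147)² + 5.798²) = 147 W/(m²·K).
F₀ = A × √((Cω)²+λ²) = 0.4588 × 147 = 67.6 W/m².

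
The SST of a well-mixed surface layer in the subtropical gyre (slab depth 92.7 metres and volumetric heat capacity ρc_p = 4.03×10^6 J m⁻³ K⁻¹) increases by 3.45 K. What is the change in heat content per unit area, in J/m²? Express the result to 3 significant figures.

1.29×10^9

Areal heat capacity C = ρc_p × D = 4.03×10^6 × 92.7 = 3.74×10^8 J m⁻² K⁻¹.
ΔQ = C ΔT = 3.74×10^8 × 3.45 = 1.29×10^9 J/m².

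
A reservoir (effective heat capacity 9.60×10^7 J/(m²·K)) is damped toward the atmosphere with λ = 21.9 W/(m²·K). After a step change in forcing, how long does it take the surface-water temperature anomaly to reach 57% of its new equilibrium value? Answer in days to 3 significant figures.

Areal heat capacity C = 9.60×10^7 J/(m²·K) (given).
τ = C / λ = 9.60×10^7 / 21.9 = 4.38×10^6 s.
Fraction reached: 1 − e^(−t/τ) = 0.57 ⇒ t = −τ ln(1 − 0.57) = τ × 0.844.
t = 3.70×10^6 s = 42.8 days.

42.8 days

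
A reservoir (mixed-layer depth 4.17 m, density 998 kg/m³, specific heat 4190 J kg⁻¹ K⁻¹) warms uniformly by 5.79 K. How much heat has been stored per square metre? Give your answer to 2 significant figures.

Areal heat capacity C = ρ c_p D = 998 × 4190 × 4.17 = 1.74×10^7 J/(m^2 K).
ΔQ = C ΔT = 1.74×10^7 × 5.79 = 1.01×10^8 J/m².

1.0×10^8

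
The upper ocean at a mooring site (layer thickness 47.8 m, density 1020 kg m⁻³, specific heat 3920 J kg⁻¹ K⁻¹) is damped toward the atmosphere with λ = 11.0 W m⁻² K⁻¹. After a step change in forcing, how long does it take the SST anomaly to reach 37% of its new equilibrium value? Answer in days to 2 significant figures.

93 days

Areal heat capacity C = ρ c_p D = 1020 × 3920 × 47.8 = 1.91×10^8 J/(m^2 K).
τ = C / λ = 1.91×10^8 / 11.0 = 1.74×10^7 s.
Fraction reached: 1 − e^(−t/τ) = 0.37 ⇒ t = −τ ln(1 − 0.37) = τ × 0.462.
t = 8.03×10^6 s = 92.9 days.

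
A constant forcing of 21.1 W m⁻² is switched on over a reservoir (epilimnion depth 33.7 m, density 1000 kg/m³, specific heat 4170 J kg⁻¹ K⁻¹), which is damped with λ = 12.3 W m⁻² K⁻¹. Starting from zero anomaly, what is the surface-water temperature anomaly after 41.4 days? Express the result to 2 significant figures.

0.46 K

Areal heat capacity C = ρ c_p D = 1000 × 4170 × 33.7 = 1.41×10^8 J m⁻² K⁻¹.
τ = C / λ = 1.41×10^8 / 12.3 = 1.14×10^7 s.
Equilibrium anomaly ΔT_eq = F / λ = 21.1 / 12.3 = 1.72 K.
t = 41.4 days = 3.58×10^6 s, so t/τ = 0.313.
ΔT(t) = ΔT_eq (1 − e^(−t/τ)) = 1.72 × (1 − e^−0.313) = 0.461 K.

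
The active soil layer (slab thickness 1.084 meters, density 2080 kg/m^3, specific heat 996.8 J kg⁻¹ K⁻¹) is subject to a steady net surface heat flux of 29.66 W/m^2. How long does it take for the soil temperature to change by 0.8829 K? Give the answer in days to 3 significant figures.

Areal heat capacity C = ρ c_p D = 2080 × 996.8 × 1.084 = 2.25×10^6 J/(m²·K).
Time required: Δt = C ΔT / F = 2.25×10^6 × 0.8829 / 29.66 = 66900 s.
In days: 66900 s / (86400 s/day) = 0.774 days.

0.774 days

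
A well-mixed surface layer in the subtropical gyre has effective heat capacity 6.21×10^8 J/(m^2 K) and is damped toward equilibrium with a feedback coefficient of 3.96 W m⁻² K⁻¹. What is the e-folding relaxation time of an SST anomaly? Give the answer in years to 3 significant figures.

Areal heat capacity C = 6.21×10^8 J/(m^2 K) (given).
Relaxation time τ = C / λ = 6.21×10^8 / 3.96 = 1.57×10^8 s.
In years: 1.57×10^8 s / (3.156×10^7 s/year) = 4.97 years.

4.97 years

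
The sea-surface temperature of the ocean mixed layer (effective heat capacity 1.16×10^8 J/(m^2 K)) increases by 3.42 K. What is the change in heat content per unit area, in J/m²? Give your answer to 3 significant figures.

3.97×10^8

Areal heat capacity C = 1.16×10^8 J/(m^2 K) (given).
ΔQ = C ΔT = 1.16×10^8 × 3.42 = 3.97×10^8 J/m².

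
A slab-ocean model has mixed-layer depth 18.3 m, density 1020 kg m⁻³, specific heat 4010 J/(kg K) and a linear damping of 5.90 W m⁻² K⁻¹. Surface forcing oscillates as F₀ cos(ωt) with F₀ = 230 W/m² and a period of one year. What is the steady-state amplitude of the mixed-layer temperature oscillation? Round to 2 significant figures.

14 K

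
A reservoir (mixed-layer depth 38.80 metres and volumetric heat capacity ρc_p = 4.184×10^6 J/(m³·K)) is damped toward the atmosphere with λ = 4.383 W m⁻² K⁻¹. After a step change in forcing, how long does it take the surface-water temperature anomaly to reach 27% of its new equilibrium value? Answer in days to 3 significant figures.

Areal heat capacity C = ρc_p × D = 4.184×10^6 × 38.80 = 1.62×10^8 J/(m²·K).
τ = C / λ = 1.62×10^8 / 4.383 = 3.70×10^7 s.
Fraction reached: 1 − e^(−t/τ) = 0.27 ⇒ t = −τ ln(1 − 0.27) = τ × 0.315.
t = 1.17×10^7 s = 135 days.

135 days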